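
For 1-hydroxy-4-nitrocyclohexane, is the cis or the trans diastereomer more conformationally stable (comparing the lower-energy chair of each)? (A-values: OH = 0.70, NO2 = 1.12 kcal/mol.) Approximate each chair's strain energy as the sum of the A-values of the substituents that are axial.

trans

At 1,4 positions (parity opposite): cis → (a,e or e,a); trans → (e,e or a,a).
Best chair for cis: E = 0.70 kcal/mol; best chair for trans: E = 0.00 kcal/mol.
The trans isomer is lower by 0.70 kcal/mol.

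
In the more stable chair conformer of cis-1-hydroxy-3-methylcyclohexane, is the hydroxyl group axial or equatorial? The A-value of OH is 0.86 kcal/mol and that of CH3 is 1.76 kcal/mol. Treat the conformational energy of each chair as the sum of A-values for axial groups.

equatorial

C1 and C3 have the same parity, so for the cis isomer the two substituents are e,e in one chair and a,a in the other.
Chair I (hydroxyl axial, methyl axial): E = 2.62 kcal/mol.
Chair II (hydroxyl equatorial, methyl equatorial): E = 0.00 kcal/mol.
Chair II is the more stable (lower-energy) conformer, and in that chair the hydroxyl group is equatorial.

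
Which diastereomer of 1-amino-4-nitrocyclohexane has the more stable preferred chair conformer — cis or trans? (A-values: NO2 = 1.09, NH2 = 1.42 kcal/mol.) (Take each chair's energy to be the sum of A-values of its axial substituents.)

At 1,4 positions (parity opposite): cis → (a,e or e,a); trans → (e,e or a,a).
Best chair for cis: E = 1.09 kcal/mol; best chair for trans: E = 0.00 kcal/mol.
The trans isomer is lower by 1.09 kcal/mol.

trans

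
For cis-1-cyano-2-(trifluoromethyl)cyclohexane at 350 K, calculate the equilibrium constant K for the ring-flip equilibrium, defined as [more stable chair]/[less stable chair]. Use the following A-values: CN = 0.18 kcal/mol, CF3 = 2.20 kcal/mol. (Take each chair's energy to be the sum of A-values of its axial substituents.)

K ≈ 18.3

C1 and C2 have opposite parity, so for the cis isomer the two substituents are one axial and one equatorial in each chair.
Chair I (cyano axial, trifluoromethyl equatorial): E = 0.18 kcal/mol; chair II (cyano equatorial, trifluoromethyl axial): E = 2.20 kcal/mol.
ΔG = 2.02 kcal/mol between the two chairs.
K = exp(ΔG/RT) with R = 1.987×10⁻³ kcal mol⁻¹ K⁻¹ and T = 350 K gives K ≈ 18.3.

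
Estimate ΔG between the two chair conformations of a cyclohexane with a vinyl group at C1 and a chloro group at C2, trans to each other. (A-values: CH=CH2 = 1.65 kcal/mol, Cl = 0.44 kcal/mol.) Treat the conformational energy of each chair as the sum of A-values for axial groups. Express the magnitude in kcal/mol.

2.09 kcal/mol

C1 and C2 have opposite parity, so for the trans isomer the two substituents are e,e in one chair and a,a in the other.
Chair I (vinyl axial, chloro axial): E = 2.09 kcal/mol.
Chair II (vinyl equatorial, chloro equatorial): E = 0.00 kcal/mol.
ΔE = 2.09 − 0.00 = 2.09 kcal/mol; chair II is more stable.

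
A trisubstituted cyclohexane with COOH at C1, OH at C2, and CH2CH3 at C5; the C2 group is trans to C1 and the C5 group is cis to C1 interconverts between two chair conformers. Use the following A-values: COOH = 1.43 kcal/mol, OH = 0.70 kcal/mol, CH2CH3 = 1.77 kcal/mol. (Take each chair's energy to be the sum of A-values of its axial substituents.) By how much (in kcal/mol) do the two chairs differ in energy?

Chair I (carboxyl axial, hydroxyl axial, ethyl axial): E = 3.90 kcal/mol.
Chair II (carboxyl equatorial, hydroxyl equatorial, ethyl equatorial): E = 0.00 kcal/mol.
ΔE = 3.90 − 0.00 = 3.90 kcal/mol; chair II is more stable.

3.90 kcal/mol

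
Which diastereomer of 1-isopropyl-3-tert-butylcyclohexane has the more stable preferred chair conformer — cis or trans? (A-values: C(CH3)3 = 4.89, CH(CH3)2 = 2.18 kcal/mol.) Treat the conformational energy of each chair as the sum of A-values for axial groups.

At 1,3 positions (parity same): cis → (e,e or a,a); trans → (a,e or e,a).
Best chair for cis: E = 0.00 kcal/mol; best chair for trans: E = 2.18 kcal/mol.
The cis isomer is lower by 2.18 kcal/mol.

cis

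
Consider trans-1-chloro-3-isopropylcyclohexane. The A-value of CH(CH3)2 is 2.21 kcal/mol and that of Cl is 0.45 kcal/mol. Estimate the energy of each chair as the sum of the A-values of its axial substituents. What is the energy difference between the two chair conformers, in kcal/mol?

1.76 kcal/mol

C1 and C3 have the same parity, so for the trans isomer the two substituents are one axial and one equatorial in each chair.
Chair I (isopropyl axial, chloro equatorial): E = 2.21 kcal/mol.
Chair II (isopropyl equatorial, chloro axial): E = 0.45 kcal/mol.
ΔE = 2.21 − 0.45 = 1.76 kcal/mol; chair II is more stable.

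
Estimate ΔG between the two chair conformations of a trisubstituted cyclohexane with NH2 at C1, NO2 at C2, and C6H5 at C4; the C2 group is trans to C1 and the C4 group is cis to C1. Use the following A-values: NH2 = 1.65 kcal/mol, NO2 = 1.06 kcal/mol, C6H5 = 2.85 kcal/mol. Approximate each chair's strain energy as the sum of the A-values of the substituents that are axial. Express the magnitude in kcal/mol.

0.14 kcal/mol

Chair I (amino axial, nitro axial, phenyl equatorial): E = 2.71 kcal/mol.
Chair II (amino equatorial, nitro equatorial, phenyl axial): E = 2.85 kcal/mol.
ΔE = 2.85 − 2.71 = 0.14 kcal/mol; chair I is more stable.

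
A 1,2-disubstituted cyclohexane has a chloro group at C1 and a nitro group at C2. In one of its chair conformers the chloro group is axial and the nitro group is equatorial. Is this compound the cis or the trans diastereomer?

cis

C1 and C2 have opposite parity, so their axial bonds point in opposite directions.
With opposite-parity carbons, two substituents on the same face are one axial and one equatorial; opposite faces give both axial or both equatorial.
Here the groups are axial/equatorial → same face → cis.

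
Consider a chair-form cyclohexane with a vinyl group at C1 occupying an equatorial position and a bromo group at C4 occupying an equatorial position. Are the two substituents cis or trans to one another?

C1 and C4 have opposite parity, so their axial bonds point in opposite directions.
With opposite-parity carbons, two substituents on the same face are one axial and one equatorial; opposite faces give both axial or both equatorial.
Here the groups are equatorial/equatorial → opposite face → trans.

trans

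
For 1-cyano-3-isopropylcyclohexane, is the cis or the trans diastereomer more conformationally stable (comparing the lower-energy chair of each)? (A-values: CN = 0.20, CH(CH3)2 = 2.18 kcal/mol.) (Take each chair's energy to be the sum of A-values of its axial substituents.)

cis

At 1,3 positions (parity same): cis → (e,e or a,a); trans → (a,e or e,a).
Best chair for cis: E = 0.00 kcal/mol; best chair for trans: E = 0.20 kcal/mol.
The cis isomer is lower by 0.20 kcal/mol.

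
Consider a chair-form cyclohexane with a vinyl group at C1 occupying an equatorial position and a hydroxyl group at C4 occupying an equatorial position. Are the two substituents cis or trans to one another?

trans

C1 and C4 have opposite parity, so their axial bonds point in opposite directions.
With opposite-parity carbons, two substituents on the same face are one axial and one equatorial; opposite faces give both axial or both equatorial.
Here the groups are equatorial/equatorial → opposite face → trans.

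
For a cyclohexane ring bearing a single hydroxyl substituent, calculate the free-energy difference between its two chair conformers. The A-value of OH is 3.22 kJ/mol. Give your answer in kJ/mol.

A monosubstituted cyclohexane has one chair with the hydroxyl group axial (E = A = 3.22 kJ/mol) and one with it equatorial (E = 0).
ΔE = 3.22 − 0 = 3.22 kJ/mol.

3.22 kJ/mol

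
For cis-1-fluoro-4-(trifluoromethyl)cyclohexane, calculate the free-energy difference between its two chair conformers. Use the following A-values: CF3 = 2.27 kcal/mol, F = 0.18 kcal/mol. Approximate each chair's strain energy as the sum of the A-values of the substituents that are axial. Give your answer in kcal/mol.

2.09 kcal/mol

C1 and C4 have opposite parity, so for the cis isomer the two substituents are one axial and one equatorial in each chair.
Chair I (trifluoromethyl axial, fluoro equatorial): E = 2.27 kcal/mol.
Chair II (trifluoromethyl equatorial, fluoro axial): E = 0.18 kcal/mol.
ΔE = 2.27 − 0.18 = 2.09 kcal/mol; chair II is more stable.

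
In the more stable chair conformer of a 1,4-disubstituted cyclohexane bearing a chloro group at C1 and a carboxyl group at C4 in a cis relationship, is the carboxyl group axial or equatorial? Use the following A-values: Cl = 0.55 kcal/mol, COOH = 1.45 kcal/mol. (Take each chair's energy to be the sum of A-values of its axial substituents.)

C1 and C4 have opposite parity, so for the cis isomer the two substituents are one axial and one equatorial in each chair.
Chair I (chloro axial, carboxyl equatorial): E = 0.55 kcal/mol.
Chair II (chloro equatorial, carboxyl axial): E = 1.45 kcal/mol.
Chair I is the more stable (lower-energy) conformer, and in that chair the carboxyl group is equatorial.

equatorial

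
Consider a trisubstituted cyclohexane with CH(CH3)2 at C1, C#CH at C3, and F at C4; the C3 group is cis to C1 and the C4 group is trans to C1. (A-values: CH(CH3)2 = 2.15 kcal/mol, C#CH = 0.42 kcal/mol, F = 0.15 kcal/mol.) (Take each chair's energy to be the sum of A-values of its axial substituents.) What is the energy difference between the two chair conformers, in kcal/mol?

2.72 kcal/mol

Chair I (isopropyl axial, ethynyl axial, fluoro axial): E = 2.72 kcal/mol.
Chair II (isopropyl equatorial, ethynyl equatorial, fluoro equatorial): E = 0.00 kcal/mol.
ΔE = 2.72 − 0.00 = 2.72 kcal/mol; chair II is more stable.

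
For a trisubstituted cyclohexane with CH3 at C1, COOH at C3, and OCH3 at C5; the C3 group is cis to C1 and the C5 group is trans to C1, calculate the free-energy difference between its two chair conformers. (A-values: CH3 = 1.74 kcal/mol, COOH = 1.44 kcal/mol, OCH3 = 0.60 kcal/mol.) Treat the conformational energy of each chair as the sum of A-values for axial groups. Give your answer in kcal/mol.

2.58 kcal/mol

Chair I (methyl axial, carboxyl axial, methoxy equatorial): E = 3.18 kcal/mol.
Chair II (methyl equatorial, carboxyl equatorial, methoxy axial): E = 0.60 kcal/mol.
ΔE = 3.18 − 0.60 = 2.58 kcal/mol; chair II is more stable.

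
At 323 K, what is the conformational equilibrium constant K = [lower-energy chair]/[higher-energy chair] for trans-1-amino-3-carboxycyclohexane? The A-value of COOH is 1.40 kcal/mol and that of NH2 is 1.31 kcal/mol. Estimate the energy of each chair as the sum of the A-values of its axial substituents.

C1 and C3 have the same parity, so for the trans isomer the two substituents are one axial and one equatorial in each chair.
Chair I (carboxyl axial, amino equatorial): E = 1.40 kcal/mol; chair II (carboxyl equatorial, amino axial): E = 1.31 kcal/mol.
ΔG = 0.09 kcal/mol between the two chairs.
K = exp(ΔG/RT) with R = 1.987×10⁻³ kcal mol⁻¹ K⁻¹ and T = 323 K gives K ≈ 1.15.

K ≈ 1.15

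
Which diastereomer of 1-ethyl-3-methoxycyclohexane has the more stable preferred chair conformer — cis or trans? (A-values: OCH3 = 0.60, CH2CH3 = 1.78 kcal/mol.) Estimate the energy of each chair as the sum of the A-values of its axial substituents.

cis

At 1,3 positions (parity same): cis → (e,e or a,a); trans → (a,e or e,a).
Best chair for cis: E = 0.00 kcal/mol; best chair for trans: E = 0.60 kcal/mol.
The cis isomer is lower by 0.60 kcal/mol.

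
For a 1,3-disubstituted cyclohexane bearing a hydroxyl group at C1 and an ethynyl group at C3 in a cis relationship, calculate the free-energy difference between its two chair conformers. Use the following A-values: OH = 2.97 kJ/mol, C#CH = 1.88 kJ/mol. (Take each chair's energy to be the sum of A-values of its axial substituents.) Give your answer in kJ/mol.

4.85 kJ/mol

C1 and C3 have the same parity, so for the cis isomer the two substituents are e,e in one chair and a,a in the other.
Chair I (hydroxyl axial, ethynyl axial): E = 4.85 kJ/mol.
Chair II (hydroxyl equatorial, ethynyl equatorial): E = 0.00 kJ/mol.
ΔE = 4.85 − 0.00 = 4.85 kJ/mol; chair II is more stable.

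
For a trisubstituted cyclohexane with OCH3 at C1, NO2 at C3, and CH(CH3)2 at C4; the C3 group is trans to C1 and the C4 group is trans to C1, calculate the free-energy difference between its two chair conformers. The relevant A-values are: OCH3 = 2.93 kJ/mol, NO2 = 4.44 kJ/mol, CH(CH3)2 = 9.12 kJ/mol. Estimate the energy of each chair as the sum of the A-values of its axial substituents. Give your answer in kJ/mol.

7.61 kJ/mol

Chair I (methoxy axial, nitro equatorial, isopropyl axial): E = 12.05 kJ/mol.
Chair II (methoxy equatorial, nitro axial, isopropyl equatorial): E = 4.44 kJ/mol.
ΔE = 12.05 − 4.44 = 7.61 kJ/mol; chair II is more stable.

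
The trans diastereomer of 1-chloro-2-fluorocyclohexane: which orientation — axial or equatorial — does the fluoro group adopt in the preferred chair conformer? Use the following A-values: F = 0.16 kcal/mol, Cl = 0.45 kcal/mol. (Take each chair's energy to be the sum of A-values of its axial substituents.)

C1 and C2 have opposite parity, so for the trans isomer the two substituents are e,e in one chair and a,a in the other.
Chair I (fluoro axial, chloro axial): E = 0.61 kcal/mol.
Chair II (fluoro equatorial, chloro equatorial): E = 0.00 kcal/mol.
Chair II is the more stable (lower-energy) conformer, and in that chair the fluoro group is equatorial.

equatorial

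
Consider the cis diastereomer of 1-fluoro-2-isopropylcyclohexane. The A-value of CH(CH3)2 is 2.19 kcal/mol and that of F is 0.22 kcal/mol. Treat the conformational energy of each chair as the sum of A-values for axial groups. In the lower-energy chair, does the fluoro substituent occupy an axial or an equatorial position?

C1 and C2 have opposite parity, so for the cis isomer the two substituents are one axial and one equatorial in each chair.
Chair I (isopropyl axial, fluoro equatorial): E = 2.19 kcal/mol.
Chair II (isopropyl equatorial, fluoro axial): E = 0.22 kcal/mol.
Chair II is the more stable (lower-energy) conformer, and in that chair the fluoro group is axial.

axial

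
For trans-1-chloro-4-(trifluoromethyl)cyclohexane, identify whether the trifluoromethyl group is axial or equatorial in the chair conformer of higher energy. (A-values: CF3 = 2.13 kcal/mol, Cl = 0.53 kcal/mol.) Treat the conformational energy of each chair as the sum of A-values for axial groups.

axial

C1 and C4 have opposite parity, so for the trans isomer the two substituents are e,e in one chair and a,a in the other.
Chair I (trifluoromethyl axial, chloro axial): E = 2.66 kcal/mol.
Chair II (trifluoromethyl equatorial, chloro equatorial): E = 0.00 kcal/mol.
Chair I is the less stable (higher-energy) conformer, and in that chair the trifluoromethyl group is axial.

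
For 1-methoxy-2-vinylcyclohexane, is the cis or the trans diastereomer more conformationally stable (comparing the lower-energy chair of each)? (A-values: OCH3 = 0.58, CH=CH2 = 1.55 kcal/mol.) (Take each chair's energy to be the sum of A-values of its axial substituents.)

At 1,2 positions (parity opposite): cis → (a,e or e,a); trans → (e,e or a,a).
Best chair for cis: E = 0.58 kcal/mol; best chair for trans: E = 0.00 kcal/mol.
The trans isomer is lower by 0.58 kcal/mol.

trans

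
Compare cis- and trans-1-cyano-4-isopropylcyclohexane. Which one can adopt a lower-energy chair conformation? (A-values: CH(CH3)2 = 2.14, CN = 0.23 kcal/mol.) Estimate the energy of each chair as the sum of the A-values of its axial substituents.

trans

At 1,4 positions (parity opposite): cis → (a,e or e,a); trans → (e,e or a,a).
Best chair for cis: E = 0.23 kcal/mol; best chair for trans: E = 0.00 kcal/mol.
The trans isomer is lower by 0.23 kcal/mol.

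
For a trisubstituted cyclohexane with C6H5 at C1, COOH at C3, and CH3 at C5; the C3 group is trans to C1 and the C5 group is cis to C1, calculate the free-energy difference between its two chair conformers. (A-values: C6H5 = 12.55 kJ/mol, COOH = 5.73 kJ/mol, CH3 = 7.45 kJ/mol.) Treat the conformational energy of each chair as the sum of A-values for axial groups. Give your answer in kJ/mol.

14.27 kJ/mol

Chair I (phenyl axial, carboxyl equatorial, methyl axial): E = 20.00 kJ/mol.
Chair II (phenyl equatorial, carboxyl axial, methyl equatorial): E = 5.73 kJ/mol.
ΔE = 20.00 − 5.73 = 14.27 kJ/mol; chair II is more stable.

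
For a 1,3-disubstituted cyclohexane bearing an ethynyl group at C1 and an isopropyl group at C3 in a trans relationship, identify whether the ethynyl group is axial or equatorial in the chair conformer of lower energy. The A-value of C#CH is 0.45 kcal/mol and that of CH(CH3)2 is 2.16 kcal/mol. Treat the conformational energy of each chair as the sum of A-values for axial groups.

C1 and C3 have the same parity, so for the trans isomer the two substituents are one axial and one equatorial in each chair.
Chair I (ethynyl axial, isopropyl equatorial): E = 0.45 kcal/mol.
Chair II (ethynyl equatorial, isopropyl axial): E = 2.16 kcal/mol.
Chair I is the more stable (lower-energy) conformer, and in that chair the ethynyl group is axial.

axial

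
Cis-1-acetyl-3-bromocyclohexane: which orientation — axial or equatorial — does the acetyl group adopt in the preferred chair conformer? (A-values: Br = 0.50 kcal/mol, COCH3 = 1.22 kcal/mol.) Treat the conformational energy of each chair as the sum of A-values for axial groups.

C1 and C3 have the same parity, so for the cis isomer the two substituents are e,e in one chair and a,a in the other.
Chair I (bromo axial, acetyl axial): E = 1.72 kcal/mol.
Chair II (bromo equatorial, acetyl equatorial): E = 0.00 kcal/mol.
Chair II is the more stable (lower-energy) conformer, and in that chair the acetyl group is equatorial.

equatorial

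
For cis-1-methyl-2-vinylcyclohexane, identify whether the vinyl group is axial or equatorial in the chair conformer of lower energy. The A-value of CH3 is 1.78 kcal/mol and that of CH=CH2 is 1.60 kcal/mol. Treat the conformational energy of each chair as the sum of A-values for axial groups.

C1 and C2 have opposite parity, so for the cis isomer the two substituents are one axial and one equatorial in each chair.
Chair I (methyl axial, vinyl equatorial): E = 1.78 kcal/mol.
Chair II (methyl equatorial, vinyl axial): E = 1.60 kcal/mol.
Chair II is the more stable (lower-energy) conformer, and in that chair the vinyl group is axial.

axial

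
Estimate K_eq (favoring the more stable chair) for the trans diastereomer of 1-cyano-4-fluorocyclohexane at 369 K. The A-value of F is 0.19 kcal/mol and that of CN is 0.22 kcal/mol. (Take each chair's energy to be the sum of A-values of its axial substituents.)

K ≈ 1.75

C1 and C4 have opposite parity, so for the trans isomer the two substituents are e,e in one chair and a,a in the other.
Chair I (fluoro axial, cyano axial): E = 0.41 kcal/mol; chair II (fluoro equatorial, cyano equatorial): E = 0.00 kcal/mol.
ΔG = 0.41 kcal/mol between the two chairs.
K = exp(ΔG/RT) with R = 1.987×10⁻³ kcal mol⁻¹ K⁻¹ and T = 369 K gives K ≈ 1.75.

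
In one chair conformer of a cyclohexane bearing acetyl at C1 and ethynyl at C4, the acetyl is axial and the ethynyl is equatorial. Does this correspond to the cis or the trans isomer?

cis

C1 and C4 have opposite parity, so their axial bonds point in opposite directions.
With opposite-parity carbons, two substituents on the same face are one axial and one equatorial; opposite faces give both axial or both equatorial.
Here the groups are axial/equatorial → same face → cis.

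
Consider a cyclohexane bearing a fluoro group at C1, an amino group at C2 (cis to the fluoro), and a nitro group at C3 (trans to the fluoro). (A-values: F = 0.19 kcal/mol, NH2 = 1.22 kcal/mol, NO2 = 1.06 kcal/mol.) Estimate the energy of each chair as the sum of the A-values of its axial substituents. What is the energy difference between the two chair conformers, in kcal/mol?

Chair I (fluoro axial, amino equatorial, nitro equatorial): E = 0.19 kcal/mol.
Chair II (fluoro equatorial, amino axial, nitro axial): E = 2.28 kcal/mol.
ΔE = 2.28 − 0.19 = 2.09 kcal/mol; chair I is more stable.

2.09 kcal/mol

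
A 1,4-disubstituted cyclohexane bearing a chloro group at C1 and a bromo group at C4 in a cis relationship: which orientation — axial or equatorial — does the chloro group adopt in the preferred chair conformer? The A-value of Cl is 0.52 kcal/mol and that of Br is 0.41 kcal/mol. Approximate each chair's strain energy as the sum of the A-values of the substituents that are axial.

equatorial

C1 and C4 have opposite parity, so for the cis isomer the two substituents are one axial and one equatorial in each chair.
Chair I (chloro axial, bromo equatorial): E = 0.52 kcal/mol.
Chair II (chloro equatorial, bromo axial): E = 0.41 kcal/mol.
Chair II is the more stable (lower-energy) conformer, and in that chair the chloro group is equatorial.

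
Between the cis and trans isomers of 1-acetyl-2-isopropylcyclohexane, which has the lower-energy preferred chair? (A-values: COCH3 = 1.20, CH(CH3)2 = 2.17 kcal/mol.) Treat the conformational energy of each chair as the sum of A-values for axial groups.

trans

At 1,2 positions (parity opposite): cis → (a,e or e,a); trans → (e,e or a,a).
Best chair for cis: E = 1.20 kcal/mol; best chair for trans: E = 0.00 kcal/mol.
The trans isomer is lower by 1.20 kcal/mol.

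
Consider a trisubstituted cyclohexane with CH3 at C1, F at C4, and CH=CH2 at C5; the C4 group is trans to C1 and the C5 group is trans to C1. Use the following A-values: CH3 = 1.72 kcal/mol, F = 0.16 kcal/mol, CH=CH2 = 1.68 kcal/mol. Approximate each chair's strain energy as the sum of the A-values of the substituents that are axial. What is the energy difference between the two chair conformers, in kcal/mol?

Chair I (methyl axial, fluoro axial, vinyl equatorial): E = 1.88 kcal/mol.
Chair II (methyl equatorial, fluoro equatorial, vinyl axial): E = 1.68 kcal/mol.
ΔE = 1.88 − 1.68 = 0.20 kcal/mol; chair II is more stable.

0.20 kcal/mol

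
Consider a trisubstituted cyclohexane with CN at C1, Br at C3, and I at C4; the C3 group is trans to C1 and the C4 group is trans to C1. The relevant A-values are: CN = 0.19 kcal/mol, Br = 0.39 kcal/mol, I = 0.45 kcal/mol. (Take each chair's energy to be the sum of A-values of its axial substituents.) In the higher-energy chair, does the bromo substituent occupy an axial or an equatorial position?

equatorial

Chair I (cyano axial, bromo equatorial, iodo axial): E = 0.64 kcal/mol.
Chair II (cyano equatorial, bromo axial, iodo equatorial): E = 0.39 kcal/mol.
Chair I is the less stable (higher-energy) conformer, and in that chair the bromo group is equatorial.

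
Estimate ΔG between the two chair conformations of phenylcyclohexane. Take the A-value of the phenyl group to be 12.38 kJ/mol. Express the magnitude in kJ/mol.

A monosubstituted cyclohexane has one chair with the phenyl group axial (E = A = 12.38 kJ/mol) and one with it equatorial (E = 0).
ΔE = 12.38 − 0 = 12.38 kJ/mol.

12.38 kJ/mol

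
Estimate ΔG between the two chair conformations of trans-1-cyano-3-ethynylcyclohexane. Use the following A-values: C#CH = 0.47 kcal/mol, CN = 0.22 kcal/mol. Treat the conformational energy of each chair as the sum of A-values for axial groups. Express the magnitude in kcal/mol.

C1 and C3 have the same parity, so for the trans isomer the two substituents are one axial and one equatorial in each chair.
Chair I (ethynyl axial, cyano equatorial): E = 0.47 kcal/mol.
Chair II (ethynyl equatorial, cyano axial): E = 0.22 kcal/mol.
ΔE = 0.47 − 0.22 = 0.25 kcal/mol; chair II is more stable.

0.25 kcal/mol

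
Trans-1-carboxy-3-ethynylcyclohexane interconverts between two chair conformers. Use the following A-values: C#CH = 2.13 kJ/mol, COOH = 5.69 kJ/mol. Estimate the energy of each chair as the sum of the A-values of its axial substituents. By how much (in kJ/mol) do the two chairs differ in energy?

C1 and C3 have the same parity, so for the trans isomer the two substituents are one axial and one equatorial in each chair.
Chair I (ethynyl axial, carboxyl equatorial): E = 2.13 kJ/mol.
Chair II (ethynyl equatorial, carboxyl axial): E = 5.69 kJ/mol.
ΔE = 5.69 − 2.13 = 3.56 kJ/mol; chair I is more stable.

3.56 kJ/mol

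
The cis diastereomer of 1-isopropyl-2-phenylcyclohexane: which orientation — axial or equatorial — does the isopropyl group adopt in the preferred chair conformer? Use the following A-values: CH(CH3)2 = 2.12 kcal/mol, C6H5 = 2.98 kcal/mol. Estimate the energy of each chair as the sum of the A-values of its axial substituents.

C1 and C2 have opposite parity, so for the cis isomer the two substituents are one axial and one equatorial in each chair.
Chair I (isopropyl axial, phenyl equatorial): E = 2.12 kcal/mol.
Chair II (isopropyl equatorial, phenyl axial): E = 2.98 kcal/mol.
Chair I is the more stable (lower-energy) conformer, and in that chair the isopropyl group is axial.

axial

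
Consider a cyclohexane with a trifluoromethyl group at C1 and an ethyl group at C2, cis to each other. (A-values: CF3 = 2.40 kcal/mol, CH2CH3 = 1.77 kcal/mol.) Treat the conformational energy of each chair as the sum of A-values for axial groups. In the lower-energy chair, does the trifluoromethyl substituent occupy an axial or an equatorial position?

equatorial

C1 and C2 have opposite parity, so for the cis isomer the two substituents are one axial and one equatorial in each chair.
Chair I (trifluoromethyl axial, ethyl equatorial): E = 2.40 kcal/mol.
Chair II (trifluoromethyl equatorial, ethyl axial): E = 1.77 kcal/mol.
Chair II is the more stable (lower-energy) conformer, and in that chair the trifluoromethyl group is equatorial.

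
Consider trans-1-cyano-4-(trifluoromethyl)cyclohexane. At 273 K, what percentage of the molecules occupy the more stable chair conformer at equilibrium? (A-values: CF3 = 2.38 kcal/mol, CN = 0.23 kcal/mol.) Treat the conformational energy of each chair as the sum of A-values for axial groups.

C1 and C4 have opposite parity, so for the trans isomer the two substituents are e,e in one chair and a,a in the other.
Chair I (trifluoromethyl axial, cyano axial): E = 2.61 kcal/mol; chair II (trifluoromethyl equatorial, cyano equatorial): E = 0.00 kcal/mol.
ΔG = 2.61 kcal/mol between the two chairs.
K = exp(ΔG/RT) with R = 1.987×10⁻³ kcal mol⁻¹ K⁻¹ and T = 273 K gives K ≈ 123.
Fraction in the lower-energy chair = K/(K+1) = 99.2%.

99.2%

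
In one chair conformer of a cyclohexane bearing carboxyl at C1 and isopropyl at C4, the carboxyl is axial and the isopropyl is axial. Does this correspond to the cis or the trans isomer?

trans

C1 and C4 have opposite parity, so their axial bonds point in opposite directions.
With opposite-parity carbons, two substituents on the same face are one axial and one equatorial; opposite faces give both axial or both equatorial.
Here the groups are axial/axial → opposite face → trans.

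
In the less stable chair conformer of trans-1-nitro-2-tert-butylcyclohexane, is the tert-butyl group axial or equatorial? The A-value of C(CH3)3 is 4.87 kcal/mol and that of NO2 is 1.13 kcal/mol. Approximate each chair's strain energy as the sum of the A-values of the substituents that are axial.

C1 and C2 have opposite parity, so for the trans isomer the two substituents are e,e in one chair and a,a in the other.
Chair I (tert-butyl axial, nitro axial): E = 6.00 kcal/mol.
Chair II (tert-butyl equatorial, nitro equatorial): E = 0.00 kcal/mol.
Chair I is the less stable (higher-energy) conformer, and in that chair the tert-butyl group is axial.

axial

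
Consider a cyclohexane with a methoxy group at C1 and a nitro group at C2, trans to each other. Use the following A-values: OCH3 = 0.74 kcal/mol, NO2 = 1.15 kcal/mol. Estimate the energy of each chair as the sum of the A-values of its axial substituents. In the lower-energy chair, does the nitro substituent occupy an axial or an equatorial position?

equatorial

C1 and C2 have opposite parity, so for the trans isomer the two substituents are e,e in one chair and a,a in the other.
Chair I (methoxy axial, nitro axial): E = 1.89 kcal/mol.
Chair II (methoxy equatorial, nitro equatorial): E = 0.00 kcal/mol.
Chair II is the more stable (lower-energy) conformer, and in that chair the nitro group is equatorial.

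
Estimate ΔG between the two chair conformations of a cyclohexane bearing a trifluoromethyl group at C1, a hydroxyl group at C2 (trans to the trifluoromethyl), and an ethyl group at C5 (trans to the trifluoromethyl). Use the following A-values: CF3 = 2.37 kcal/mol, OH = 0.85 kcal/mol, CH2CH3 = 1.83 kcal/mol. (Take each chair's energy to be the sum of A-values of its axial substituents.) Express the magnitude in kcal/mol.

1.39 kcal/mol

Chair I (trifluoromethyl axial, hydroxyl axial, ethyl equatorial): E = 3.22 kcal/mol.
Chair II (trifluoromethyl equatorial, hydroxyl equatorial, ethyl axial): E = 1.83 kcal/mol.
ΔE = 3.22 − 1.83 = 1.39 kcal/mol; chair II is more stable.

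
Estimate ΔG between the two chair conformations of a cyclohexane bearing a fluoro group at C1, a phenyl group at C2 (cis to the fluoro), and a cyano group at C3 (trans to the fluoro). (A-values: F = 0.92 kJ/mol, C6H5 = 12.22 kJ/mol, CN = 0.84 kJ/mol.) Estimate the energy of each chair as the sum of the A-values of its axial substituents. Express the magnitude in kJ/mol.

Chair I (fluoro axial, phenyl equatorial, cyano equatorial): E = 0.92 kJ/mol.
Chair II (fluoro equatorial, phenyl axial, cyano axial): E = 13.06 kJ/mol.
ΔE = 13.06 − 0.92 = 12.14 kJ/mol; chair I is more stable.

12.14 kJ/mol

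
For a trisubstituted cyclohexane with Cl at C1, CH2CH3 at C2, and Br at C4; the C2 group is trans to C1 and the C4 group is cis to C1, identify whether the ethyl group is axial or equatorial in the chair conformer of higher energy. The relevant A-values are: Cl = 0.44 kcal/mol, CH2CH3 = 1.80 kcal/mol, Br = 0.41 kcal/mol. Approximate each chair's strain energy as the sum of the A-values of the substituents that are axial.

Chair I (chloro axial, ethyl axial, bromo equatorial): E = 2.24 kcal/mol.
Chair II (chloro equatorial, ethyl equatorial, bromo axial): E = 0.41 kcal/mol.
Chair I is the less stable (higher-energy) conformer, and in that chair the ethyl group is axial.

axial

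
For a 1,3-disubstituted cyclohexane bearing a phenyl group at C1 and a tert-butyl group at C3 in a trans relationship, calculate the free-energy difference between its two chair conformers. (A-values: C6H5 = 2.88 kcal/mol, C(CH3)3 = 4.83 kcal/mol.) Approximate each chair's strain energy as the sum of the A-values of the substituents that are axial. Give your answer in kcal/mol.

C1 and C3 have the same parity, so for the trans isomer the two substituents are one axial and one equatorial in each chair.
Chair I (phenyl axial, tert-butyl equatorial): E = 2.88 kcal/mol.
Chair II (phenyl equatorial, tert-butyl axial): E = 4.83 kcal/mol.
ΔE = 4.83 − 2.88 = 1.95 kcal/mol; chair I is more stable.

1.95 kcal/mol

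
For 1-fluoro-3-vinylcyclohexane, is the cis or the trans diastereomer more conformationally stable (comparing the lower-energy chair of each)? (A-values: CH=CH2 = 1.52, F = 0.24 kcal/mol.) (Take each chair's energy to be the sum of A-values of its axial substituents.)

cis

At 1,3 positions (parity same): cis → (e,e or a,a); trans → (a,e or e,a).
Best chair for cis: E = 0.00 kcal/mol; best chair for trans: E = 0.24 kcal/mol.
The cis isomer is lower by 0.24 kcal/mol.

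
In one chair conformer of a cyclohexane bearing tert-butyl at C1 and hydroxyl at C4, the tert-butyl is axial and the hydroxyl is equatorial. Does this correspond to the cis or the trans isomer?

cis

C1 and C4 have opposite parity, so their axial bonds point in opposite directions.
With opposite-parity carbons, two substituents on the same face are one axial and one equatorial; opposite faces give both axial or both equatorial.
Here the groups are axial/equatorial → same face → cis.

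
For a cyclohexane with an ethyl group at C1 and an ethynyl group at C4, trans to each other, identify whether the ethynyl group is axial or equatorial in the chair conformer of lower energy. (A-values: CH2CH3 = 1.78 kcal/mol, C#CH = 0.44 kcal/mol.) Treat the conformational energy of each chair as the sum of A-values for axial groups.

C1 and C4 have opposite parity, so for the trans isomer the two substituents are e,e in one chair and a,a in the other.
Chair I (ethyl axial, ethynyl axial): E = 2.22 kcal/mol.
Chair II (ethyl equatorial, ethynyl equatorial): E = 0.00 kcal/mol.
Chair II is the more stable (lower-energy) conformer, and in that chair the ethynyl group is equatorial.

equatorial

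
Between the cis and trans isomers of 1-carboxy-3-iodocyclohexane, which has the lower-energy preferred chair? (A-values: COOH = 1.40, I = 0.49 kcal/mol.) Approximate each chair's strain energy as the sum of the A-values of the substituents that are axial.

cis

At 1,3 positions (parity same): cis → (e,e or a,a); trans → (a,e or e,a).
Best chair for cis: E = 0.00 kcal/mol; best chair for trans: E = 0.49 kcal/mol.
The cis isomer is lower by 0.49 kcal/mol.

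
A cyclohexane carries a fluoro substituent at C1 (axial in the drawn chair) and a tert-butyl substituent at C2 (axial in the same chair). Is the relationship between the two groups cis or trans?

trans

C1 and C2 have opposite parity, so their axial bonds point in opposite directions.
With opposite-parity carbons, two substituents on the same face are one axial and one equatorial; opposite faces give both axial or both equatorial.
Here the groups are axial/axial → opposite face → trans.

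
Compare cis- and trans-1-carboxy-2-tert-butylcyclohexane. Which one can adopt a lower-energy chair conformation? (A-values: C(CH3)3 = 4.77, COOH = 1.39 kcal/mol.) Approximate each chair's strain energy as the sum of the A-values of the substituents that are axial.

trans

At 1,2 positions (parity opposite): cis → (a,e or e,a); trans → (e,e or a,a).
Best chair for cis: E = 1.39 kcal/mol; best chair for trans: E = 0.00 kcal/mol.
The trans isomer is lower by 1.39 kcal/mol.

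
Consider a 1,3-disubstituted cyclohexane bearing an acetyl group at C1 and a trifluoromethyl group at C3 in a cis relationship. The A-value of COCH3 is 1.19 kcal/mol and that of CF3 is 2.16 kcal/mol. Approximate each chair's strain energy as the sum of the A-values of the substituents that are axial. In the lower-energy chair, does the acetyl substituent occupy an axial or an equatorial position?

equatorial

C1 and C3 have the same parity, so for the cis isomer the two substituents are e,e in one chair and a,a in the other.
Chair I (acetyl axial, trifluoromethyl axial): E = 3.35 kcal/mol.
Chair II (acetyl equatorial, trifluoromethyl equatorial): E = 0.00 kcal/mol.
Chair II is the more stable (lower-energy) conformer, and in that chair the acetyl group is equatorial.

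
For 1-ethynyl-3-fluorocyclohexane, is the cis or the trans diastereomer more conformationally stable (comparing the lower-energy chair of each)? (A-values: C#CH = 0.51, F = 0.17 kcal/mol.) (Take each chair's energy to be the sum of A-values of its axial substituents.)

At 1,3 positions (parity same): cis → (e,e or a,a); trans → (a,e or e,a).
Best chair for cis: E = 0.00 kcal/mol; best chair for trans: E = 0.17 kcal/mol.
The cis isomer is lower by 0.17 kcal/mol.

cis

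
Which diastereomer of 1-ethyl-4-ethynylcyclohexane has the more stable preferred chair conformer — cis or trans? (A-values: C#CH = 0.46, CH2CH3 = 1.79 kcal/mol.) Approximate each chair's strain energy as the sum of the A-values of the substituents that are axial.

trans

At 1,4 positions (parity opposite): cis → (a,e or e,a); trans → (e,e or a,a).
Best chair for cis: E = 0.46 kcal/mol; best chair for trans: E = 0.00 kcal/mol.
The trans isomer is lower by 0.46 kcal/mol.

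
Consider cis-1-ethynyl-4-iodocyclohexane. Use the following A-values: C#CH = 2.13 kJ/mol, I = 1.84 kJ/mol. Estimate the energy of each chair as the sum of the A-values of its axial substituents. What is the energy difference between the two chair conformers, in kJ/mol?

0.29 kJ/mol

C1 and C4 have opposite parity, so for the cis isomer the two substituents are one axial and one equatorial in each chair.
Chair I (ethynyl axial, iodo equatorial): E = 2.13 kJ/mol.
Chair II (ethynyl equatorial, iodo axial): E = 1.84 kJ/mol.
ΔE = 2.13 − 1.84 = 0.29 kJ/mol; chair II is more stable.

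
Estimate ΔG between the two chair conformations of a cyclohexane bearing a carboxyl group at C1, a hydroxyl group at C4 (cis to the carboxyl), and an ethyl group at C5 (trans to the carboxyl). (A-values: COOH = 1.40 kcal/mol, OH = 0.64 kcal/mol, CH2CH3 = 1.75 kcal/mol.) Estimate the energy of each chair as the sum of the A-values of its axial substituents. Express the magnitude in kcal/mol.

Chair I (carboxyl axial, hydroxyl equatorial, ethyl equatorial): E = 1.40 kcal/mol.
Chair II (carboxyl equatorial, hydroxyl axial, ethyl axial): E = 2.39 kcal/mol.
ΔE = 2.39 − 1.40 = 0.99 kcal/mol; chair I is more stable.

0.99 kcal/mol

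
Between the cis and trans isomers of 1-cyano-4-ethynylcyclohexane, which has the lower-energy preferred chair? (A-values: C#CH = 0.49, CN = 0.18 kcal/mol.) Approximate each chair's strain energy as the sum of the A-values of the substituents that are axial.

trans

At 1,4 positions (parity opposite): cis → (a,e or e,a); trans → (e,e or a,a).
Best chair for cis: E = 0.18 kcal/mol; best chair for trans: E = 0.00 kcal/mol.
The trans isomer is lower by 0.18 kcal/mol.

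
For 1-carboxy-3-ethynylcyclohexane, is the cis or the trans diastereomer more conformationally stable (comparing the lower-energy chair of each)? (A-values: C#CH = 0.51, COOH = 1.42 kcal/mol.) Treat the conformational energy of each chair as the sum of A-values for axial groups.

At 1,3 positions (parity same): cis → (e,e or a,a); trans → (a,e or e,a).
Best chair for cis: E = 0.00 kcal/mol; best chair for trans: E = 0.51 kcal/mol.
The cis isomer is lower by 0.51 kcal/mol.

cis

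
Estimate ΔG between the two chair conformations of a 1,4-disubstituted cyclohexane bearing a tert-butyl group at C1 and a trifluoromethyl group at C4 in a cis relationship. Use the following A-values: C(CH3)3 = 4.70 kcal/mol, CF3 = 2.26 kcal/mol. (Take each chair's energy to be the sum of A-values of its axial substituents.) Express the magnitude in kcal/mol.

C1 and C4 have opposite parity, so for the cis isomer the two substituents are one axial and one equatorial in each chair.
Chair I (tert-butyl axial, trifluoromethyl equatorial): E = 4.70 kcal/mol.
Chair II (tert-butyl equatorial, trifluoromethyl axial): E = 2.26 kcal/mol.
ΔE = 4.70 − 2.26 = 2.44 kcal/mol; chair II is more stable.

2.44 kcal/mol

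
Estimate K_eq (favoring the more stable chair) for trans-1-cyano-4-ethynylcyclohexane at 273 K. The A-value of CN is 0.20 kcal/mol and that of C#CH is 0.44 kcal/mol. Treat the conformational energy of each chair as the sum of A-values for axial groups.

K ≈ 3.25

C1 and C4 have opposite parity, so for the trans isomer the two substituents are e,e in one chair and a,a in the other.
Chair I (cyano axial, ethynyl axial): E = 0.64 kcal/mol; chair II (cyano equatorial, ethynyl equatorial): E = 0.00 kcal/mol.
ΔG = 0.64 kcal/mol between the two chairs.
K = exp(ΔG/RT) with R = 1.987×10⁻³ kcal mol⁻¹ K⁻¹ and T = 273 K gives K ≈ 3.25.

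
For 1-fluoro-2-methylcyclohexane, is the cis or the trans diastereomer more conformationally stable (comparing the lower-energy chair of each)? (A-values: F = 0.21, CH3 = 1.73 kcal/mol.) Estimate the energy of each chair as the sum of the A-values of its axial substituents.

trans

At 1,2 positions (parity opposite): cis → (a,e or e,a); trans → (e,e or a,a).
Best chair for cis: E = 0.21 kcal/mol; best chair for trans: E = 0.00 kcal/mol.
The trans isomer is lower by 0.21 kcal/mol.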